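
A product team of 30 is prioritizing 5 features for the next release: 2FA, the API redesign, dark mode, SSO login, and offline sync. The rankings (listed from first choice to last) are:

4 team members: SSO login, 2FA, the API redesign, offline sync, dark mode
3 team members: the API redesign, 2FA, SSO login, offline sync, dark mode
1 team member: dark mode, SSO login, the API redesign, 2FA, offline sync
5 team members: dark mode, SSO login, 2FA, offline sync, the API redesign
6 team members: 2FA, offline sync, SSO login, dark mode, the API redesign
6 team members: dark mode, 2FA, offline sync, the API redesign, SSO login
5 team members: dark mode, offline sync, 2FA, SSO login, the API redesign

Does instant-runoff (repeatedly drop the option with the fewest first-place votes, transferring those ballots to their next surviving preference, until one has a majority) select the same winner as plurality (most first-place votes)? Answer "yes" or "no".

Instant-runoff — R1 2FA 6, the API redesign 3, dark mode 17, SSO login 4, offline sync 0 (dark mode winner). Winner: dark mode.
Plurality — first-place votes: 2FA 6, the API redesign 3, dark mode 17, SSO login 4, offline sync 0. Winner: dark mode.
The two methods agree.

yes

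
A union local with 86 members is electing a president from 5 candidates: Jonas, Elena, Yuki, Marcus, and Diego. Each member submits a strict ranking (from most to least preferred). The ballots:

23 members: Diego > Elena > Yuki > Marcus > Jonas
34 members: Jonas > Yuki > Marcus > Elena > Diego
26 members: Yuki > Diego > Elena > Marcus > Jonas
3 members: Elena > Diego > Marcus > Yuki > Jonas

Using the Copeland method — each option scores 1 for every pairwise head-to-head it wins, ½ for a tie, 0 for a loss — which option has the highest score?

Jonas: loses to Elena, Yuki, Marcus, and Diego → score 0.
Elena: beats Jonas and Marcus; loses to Yuki and Diego → score 2.
Yuki: beats Jonas, Elena, Marcus, and Diego → score 4.
Marcus: beats Jonas; loses to Elena, Yuki, and Diego → score 1.
Diego: beats Jonas, Elena, and Marcus; loses to Yuki → score 3.
Yuki has the best pairwise record.

Yuki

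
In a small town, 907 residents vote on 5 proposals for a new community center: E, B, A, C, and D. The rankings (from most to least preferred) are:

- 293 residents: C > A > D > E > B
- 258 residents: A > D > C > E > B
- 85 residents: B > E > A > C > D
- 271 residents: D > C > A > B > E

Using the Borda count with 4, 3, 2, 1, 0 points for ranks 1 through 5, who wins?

A

E: 293·1 + 258·1 + 85·3 + 271·0 = 806
B: 293·0 + 258·0 + 85·4 + 271·1 = 611
A: 293·3 + 258·4 + 85·2 + 271·2 = 2623
C: 293·4 + 258·2 + 85·1 + 271·3 = 2586
D: 293·2 + 258·3 + 85·0 + 271·4 = 2444
A has the highest Borda score (2623).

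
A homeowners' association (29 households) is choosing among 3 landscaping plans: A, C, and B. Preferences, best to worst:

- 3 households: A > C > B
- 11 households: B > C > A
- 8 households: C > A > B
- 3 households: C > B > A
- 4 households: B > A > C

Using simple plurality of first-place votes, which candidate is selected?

B

First-place votes: A 3, C 11, B 15.
B has the most first-place votes.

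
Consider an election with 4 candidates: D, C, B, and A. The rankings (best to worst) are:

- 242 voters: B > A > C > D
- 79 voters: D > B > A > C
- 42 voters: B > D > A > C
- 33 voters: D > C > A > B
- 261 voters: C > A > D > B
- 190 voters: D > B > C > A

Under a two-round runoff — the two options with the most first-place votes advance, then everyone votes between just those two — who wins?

D

Round 1 first-place votes: D 302, C 261, B 284, A 0.
D and B advance.
Runoff: D is preferred to B by 563 voters; B by 284.
D wins the runoff.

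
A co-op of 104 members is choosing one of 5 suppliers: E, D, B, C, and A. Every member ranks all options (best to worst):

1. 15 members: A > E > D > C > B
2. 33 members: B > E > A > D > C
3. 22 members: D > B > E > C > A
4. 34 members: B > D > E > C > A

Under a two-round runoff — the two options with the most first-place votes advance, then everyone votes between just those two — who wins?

B

Round 1 first-place votes: E 0, D 22, B 67, C 0, A 15.
B and D advance.
Runoff: B is preferred to D by 67 voters; D by 37.
B wins the runoff.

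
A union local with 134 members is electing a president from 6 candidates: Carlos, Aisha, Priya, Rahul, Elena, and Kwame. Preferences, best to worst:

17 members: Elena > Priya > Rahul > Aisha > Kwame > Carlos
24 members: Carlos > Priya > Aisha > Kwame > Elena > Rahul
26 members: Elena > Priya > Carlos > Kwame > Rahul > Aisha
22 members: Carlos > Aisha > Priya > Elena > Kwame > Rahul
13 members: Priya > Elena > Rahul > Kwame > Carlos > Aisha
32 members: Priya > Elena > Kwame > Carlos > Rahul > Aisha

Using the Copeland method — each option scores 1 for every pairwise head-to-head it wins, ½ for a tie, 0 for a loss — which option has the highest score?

Priya

Carlos: beats Aisha, Rahul, and Kwame; loses to Priya and Elena → score 3.
Aisha: loses to Carlos, Priya, Rahul, Elena, and Kwame → score 0.
Priya: beats Carlos, Aisha, Rahul, Elena, and Kwame → score 5.
Rahul: beats Aisha; loses to Carlos, Priya, Elena, and Kwame → score 1.
Elena: beats Carlos, Aisha, Rahul, and Kwame; loses to Priya → score 4.
Kwame: beats Aisha and Rahul; loses to Carlos, Priya, and Elena → score 2.
Priya has the best pairwise record.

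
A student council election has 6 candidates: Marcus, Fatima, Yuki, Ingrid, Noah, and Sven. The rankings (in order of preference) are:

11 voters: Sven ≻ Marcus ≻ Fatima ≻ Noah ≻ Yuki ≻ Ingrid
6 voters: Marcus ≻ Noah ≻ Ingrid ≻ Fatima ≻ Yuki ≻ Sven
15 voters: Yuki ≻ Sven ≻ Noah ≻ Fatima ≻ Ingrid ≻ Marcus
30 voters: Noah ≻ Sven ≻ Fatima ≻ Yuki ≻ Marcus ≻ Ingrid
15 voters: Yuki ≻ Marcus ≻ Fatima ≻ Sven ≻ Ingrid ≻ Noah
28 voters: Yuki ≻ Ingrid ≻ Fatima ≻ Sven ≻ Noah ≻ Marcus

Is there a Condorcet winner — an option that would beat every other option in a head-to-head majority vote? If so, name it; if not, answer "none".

Yuki vs Marcus: 88–17 for Yuki.
Yuki vs Fatima: 58–47 for Yuki.
Yuki vs Ingrid: 99–6 for Yuki.
Yuki vs Noah: 58–47 for Yuki.
Yuki vs Sven: 64–41 for Yuki.
Yuki beats every other option head-to-head.

Yuki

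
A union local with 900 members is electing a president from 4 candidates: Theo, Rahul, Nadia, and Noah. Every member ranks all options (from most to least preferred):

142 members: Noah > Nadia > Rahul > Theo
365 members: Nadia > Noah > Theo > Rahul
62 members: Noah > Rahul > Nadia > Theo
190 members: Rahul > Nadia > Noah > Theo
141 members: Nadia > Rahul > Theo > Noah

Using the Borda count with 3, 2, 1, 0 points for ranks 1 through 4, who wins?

Theo: 142·0 + 365·1 + 62·0 + 190·0 + 141·1 = 506
Rahul: 142·1 + 365·0 + 62·2 + 190·3 + 141·2 = 1118
Nadia: 142·2 + 365·3 + 62·1 + 190·2 + 141·3 = 2244
Noah: 142·3 + 365·2 + 62·3 + 190·1 + 141·0 = 1532
Nadia has the highest Borda score (2244).

Nadia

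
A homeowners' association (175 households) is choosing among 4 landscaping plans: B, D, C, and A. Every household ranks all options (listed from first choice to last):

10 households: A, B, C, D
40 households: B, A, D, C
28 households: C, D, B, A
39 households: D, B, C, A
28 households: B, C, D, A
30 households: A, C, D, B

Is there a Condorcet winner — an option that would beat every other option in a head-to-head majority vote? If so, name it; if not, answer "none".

none

Checking pairwise contests:
D beats B 97–78.
C beats D 96–79.
B beats C 117–58.
B beats A 135–40.
Every option loses at least one head-to-head, so there is no Condorcet winner.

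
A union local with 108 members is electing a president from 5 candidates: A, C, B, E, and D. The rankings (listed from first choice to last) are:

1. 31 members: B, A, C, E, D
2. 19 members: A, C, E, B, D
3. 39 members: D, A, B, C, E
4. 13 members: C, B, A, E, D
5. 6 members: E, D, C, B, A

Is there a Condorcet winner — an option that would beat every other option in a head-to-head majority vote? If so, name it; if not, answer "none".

A vs C: 89–19 for A.
A vs B: 58–50 for A.
A vs E: 102–6 for A.
A vs D: 63–45 for A.
A beats every other option head-to-head.

A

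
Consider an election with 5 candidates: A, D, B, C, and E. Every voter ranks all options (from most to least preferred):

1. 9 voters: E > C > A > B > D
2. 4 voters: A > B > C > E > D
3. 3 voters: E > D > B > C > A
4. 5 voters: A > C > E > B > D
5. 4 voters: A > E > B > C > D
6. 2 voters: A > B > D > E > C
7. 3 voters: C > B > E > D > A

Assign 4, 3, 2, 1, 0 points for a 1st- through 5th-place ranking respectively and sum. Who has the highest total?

E

A: 9·2 + 4·4 + 3·0 + 5·4 + 4·4 + 2·4 + 3·0 = 78
D: 9·0 + 4·0 + 3·3 + 5·0 + 4·0 + 2·2 + 3·1 = 16
B: 9·1 + 4·3 + 3·2 + 5·1 + 4·2 + 2·3 + 3·3 = 55
C: 9·3 + 4·2 + 3·1 + 5·3 + 4·1 + 2·0 + 3·4 = 69
E: 9·4 + 4·1 + 3·4 + 5·2 + 4·3 + 2·1 + 3·2 = 82
E has the highest Borda score (82).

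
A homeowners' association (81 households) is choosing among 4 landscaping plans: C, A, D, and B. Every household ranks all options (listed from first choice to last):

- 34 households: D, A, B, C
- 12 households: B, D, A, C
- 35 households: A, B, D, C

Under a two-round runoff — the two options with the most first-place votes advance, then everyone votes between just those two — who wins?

Round 1 first-place votes: C 0, A 35, D 34, B 12.
A and D advance.
Runoff: A is preferred to D by 35 voters; D by 46.
D wins the runoff.

D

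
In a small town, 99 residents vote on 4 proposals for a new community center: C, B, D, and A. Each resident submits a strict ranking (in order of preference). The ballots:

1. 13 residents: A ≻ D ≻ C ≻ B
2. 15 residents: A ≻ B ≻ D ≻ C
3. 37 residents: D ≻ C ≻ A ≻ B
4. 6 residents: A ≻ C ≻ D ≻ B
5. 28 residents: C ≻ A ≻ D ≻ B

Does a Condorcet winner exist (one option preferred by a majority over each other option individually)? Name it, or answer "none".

Checking pairwise contests:
D beats C 65–34.
C beats B 84–15.
A beats D 62–37.
C beats A 65–34.
Every option loses at least one head-to-head, so there is no Condorcet winner.

none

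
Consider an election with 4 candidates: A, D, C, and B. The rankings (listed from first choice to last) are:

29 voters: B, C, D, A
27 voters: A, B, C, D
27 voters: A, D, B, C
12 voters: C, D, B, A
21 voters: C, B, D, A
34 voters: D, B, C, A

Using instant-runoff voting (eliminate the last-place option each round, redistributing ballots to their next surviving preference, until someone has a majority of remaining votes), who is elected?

C

Round 1: A 54, D 34, C 33, B 29. Eliminate B.
Round 2: A 54, D 34, C 62. Eliminate D.
Round 3: A 54, C 96. C has a majority.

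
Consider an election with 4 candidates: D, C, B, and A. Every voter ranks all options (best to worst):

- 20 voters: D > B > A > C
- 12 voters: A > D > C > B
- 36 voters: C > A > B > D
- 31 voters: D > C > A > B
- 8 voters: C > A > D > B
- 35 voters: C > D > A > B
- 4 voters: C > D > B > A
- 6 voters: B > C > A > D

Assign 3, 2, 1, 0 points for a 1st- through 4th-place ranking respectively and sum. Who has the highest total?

C

D: 20·3 + 12·2 + 36·0 + 31·3 + 8·1 + 35·2 + 4·2 + 6·0 = 263
C: 20·0 + 12·1 + 36·3 + 31·2 + 8·3 + 35·3 + 4·3 + 6·2 = 335
B: 20·2 + 12·0 + 36·1 + 31·0 + 8·0 + 35·0 + 4·1 + 6·3 = 98
A: 20·1 + 12·3 + 36·2 + 31·1 + 8·2 + 35·1 + 4·0 + 6·1 = 216
C has the highest Borda score (335).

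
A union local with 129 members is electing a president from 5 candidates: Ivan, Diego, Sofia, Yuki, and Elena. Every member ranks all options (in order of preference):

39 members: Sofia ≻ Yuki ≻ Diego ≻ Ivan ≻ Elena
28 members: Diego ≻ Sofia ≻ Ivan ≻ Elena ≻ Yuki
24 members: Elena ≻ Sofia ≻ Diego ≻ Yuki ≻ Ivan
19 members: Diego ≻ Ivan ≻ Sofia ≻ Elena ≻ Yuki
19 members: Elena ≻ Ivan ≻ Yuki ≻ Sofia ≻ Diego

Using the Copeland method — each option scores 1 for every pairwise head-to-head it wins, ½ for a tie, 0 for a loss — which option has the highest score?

Sofia

Ivan: beats Yuki and Elena; loses to Diego and Sofia → score 2.
Diego: beats Ivan, Yuki, and Elena; loses to Sofia → score 3.
Sofia: beats Ivan, Diego, Yuki, and Elena → score 4.
Yuki: loses to Ivan, Diego, Sofia, and Elena → score 0.
Elena: beats Yuki; loses to Ivan, Diego, and Sofia → score 1.
Sofia has the best pairwise record.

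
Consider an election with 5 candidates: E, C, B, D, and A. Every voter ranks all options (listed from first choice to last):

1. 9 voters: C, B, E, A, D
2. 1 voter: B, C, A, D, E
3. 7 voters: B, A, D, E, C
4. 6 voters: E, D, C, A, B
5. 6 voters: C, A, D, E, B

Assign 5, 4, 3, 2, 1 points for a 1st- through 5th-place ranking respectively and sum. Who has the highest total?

E: 9·3 + 1·1 + 7·2 + 6·5 + 6·2 = 84
C: 9·5 + 1·4 + 7·1 + 6·3 + 6·5 = 104
B: 9·4 + 1·5 + 7·5 + 6·1 + 6·1 = 88
D: 9·1 + 1·2 + 7·3 + 6·4 + 6·3 = 74
A: 9·2 + 1·3 + 7·4 + 6·2 + 6·4 = 85
C has the highest Borda score (104).

C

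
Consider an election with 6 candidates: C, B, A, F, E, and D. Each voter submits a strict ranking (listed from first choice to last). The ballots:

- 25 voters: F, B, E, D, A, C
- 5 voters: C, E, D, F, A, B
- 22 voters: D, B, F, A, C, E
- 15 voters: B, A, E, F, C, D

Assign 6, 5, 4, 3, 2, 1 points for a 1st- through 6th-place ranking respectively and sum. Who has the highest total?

B

C: 25·1 + 5·6 + 22·2 + 15·2 = 129
B: 25·5 + 5·1 + 22·5 + 15·6 = 330
A: 25·2 + 5·2 + 22·3 + 15·5 = 201
F: 25·6 + 5·3 + 22·4 + 15·3 = 298
E: 25·4 + 5·5 + 22·1 + 15·4 = 207
D: 25·3 + 5·4 + 22·6 + 15·1 = 242
B has the highest Borda score (330).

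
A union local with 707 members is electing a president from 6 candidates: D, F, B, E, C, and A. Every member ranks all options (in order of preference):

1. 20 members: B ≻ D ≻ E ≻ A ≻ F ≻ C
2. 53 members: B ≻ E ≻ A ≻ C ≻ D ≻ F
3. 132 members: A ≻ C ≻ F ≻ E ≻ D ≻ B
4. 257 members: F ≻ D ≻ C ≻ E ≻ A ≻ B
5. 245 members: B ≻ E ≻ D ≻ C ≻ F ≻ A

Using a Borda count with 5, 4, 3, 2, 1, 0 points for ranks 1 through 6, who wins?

D: 20·4 + 53·1 + 132·1 + 257·4 + 245·3 = 2028
F: 20·1 + 53·0 + 132·3 + 257·5 + 245·1 = 1946
B: 20·5 + 53·5 + 132·0 + 257·0 + 245·5 = 1590
E: 20·3 + 53·4 + 132·2 + 257·2 + 245·4 = 2030
C: 20·0 + 53·2 + 132·4 + 257·3 + 245·2 = 1895
A: 20·2 + 53·3 + 132·5 + 257·1 + 245·0 = 1116
E has the highest Borda score (2030).

E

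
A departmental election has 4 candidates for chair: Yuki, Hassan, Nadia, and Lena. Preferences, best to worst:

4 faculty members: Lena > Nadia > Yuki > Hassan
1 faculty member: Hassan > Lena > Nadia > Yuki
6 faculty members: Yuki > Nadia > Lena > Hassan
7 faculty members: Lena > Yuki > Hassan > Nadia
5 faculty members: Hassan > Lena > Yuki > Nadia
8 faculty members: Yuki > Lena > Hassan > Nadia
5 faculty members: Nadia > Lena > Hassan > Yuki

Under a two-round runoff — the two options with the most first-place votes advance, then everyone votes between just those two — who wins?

Lena

Round 1 first-place votes: Yuki 14, Hassan 6, Nadia 5, Lena 11.
Yuki and Lena advance.
Runoff: Yuki is preferred to Lena by 14 voters; Lena by 22.
Lena wins the runoff.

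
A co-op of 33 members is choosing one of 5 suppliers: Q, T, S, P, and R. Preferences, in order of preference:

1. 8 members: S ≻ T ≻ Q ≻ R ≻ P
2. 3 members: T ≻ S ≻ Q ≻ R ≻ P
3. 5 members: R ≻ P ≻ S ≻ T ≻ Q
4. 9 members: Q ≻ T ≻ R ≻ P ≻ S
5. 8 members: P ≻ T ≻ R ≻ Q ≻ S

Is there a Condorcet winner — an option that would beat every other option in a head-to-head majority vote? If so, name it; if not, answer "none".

T

T vs Q: 24–9 for T.
T vs S: 20–13 for T.
T vs P: 20–13 for T.
T vs R: 28–5 for T.
T beats every other option head-to-head.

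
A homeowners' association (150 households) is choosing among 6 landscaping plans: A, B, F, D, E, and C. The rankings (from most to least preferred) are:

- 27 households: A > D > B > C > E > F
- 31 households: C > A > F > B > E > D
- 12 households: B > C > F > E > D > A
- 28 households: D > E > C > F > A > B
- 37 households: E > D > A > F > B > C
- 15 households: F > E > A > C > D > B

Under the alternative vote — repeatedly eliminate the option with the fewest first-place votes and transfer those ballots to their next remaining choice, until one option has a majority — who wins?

Round 1: A 27, B 12, F 15, D 28, E 37, C 31. Eliminate B.
Round 2: A 27, F 15, D 28, E 37, C 43. Eliminate F.
Round 3: A 27, D 28, E 52, C 43. Eliminate A.
Round 4: D 55, E 52, C 43. Eliminate C.
Round 5: D 55, E 95. E has a majority.

E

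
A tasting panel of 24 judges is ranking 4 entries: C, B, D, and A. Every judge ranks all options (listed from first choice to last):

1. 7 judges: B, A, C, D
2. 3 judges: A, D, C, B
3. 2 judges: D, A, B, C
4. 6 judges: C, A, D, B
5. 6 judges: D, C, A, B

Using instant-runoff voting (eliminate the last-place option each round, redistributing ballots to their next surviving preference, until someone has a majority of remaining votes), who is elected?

D

Round 1: C 6, B 7, D 8, A 3. Eliminate A.
Round 2: C 6, B 7, D 11. Eliminate C.
Round 3: B 7, D 17. D has a majority.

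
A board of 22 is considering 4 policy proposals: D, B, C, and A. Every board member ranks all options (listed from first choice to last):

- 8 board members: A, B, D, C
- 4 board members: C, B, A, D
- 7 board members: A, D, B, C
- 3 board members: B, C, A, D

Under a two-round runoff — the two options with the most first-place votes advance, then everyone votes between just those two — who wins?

A

Round 1 first-place votes: D 0, B 3, C 4, A 15.
A and C advance.
Runoff: A is preferred to C by 15 voters; C by 7.
A wins the runoff.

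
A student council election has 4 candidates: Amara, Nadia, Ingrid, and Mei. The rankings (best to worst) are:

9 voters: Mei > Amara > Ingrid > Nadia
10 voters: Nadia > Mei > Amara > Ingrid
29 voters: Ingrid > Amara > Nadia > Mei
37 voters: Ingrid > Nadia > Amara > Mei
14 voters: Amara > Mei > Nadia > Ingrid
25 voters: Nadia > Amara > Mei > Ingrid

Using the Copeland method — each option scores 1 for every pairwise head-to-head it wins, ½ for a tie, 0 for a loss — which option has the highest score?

Ingrid

Amara: beats Mei; loses to Nadia and Ingrid → score 1.
Nadia: beats Amara and Mei; loses to Ingrid → score 2.
Ingrid: beats Amara, Nadia, and Mei → score 3.
Mei: loses to Amara, Nadia, and Ingrid → score 0.
Ingrid has the best pairwise record.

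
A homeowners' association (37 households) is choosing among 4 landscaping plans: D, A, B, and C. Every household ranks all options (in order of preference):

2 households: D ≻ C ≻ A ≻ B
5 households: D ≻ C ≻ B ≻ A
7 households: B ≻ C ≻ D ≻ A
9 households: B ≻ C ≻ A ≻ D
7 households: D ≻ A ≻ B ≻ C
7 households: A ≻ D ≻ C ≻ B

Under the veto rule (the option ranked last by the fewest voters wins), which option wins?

Last-place votes: D 9, A 12, B 9, C 7.
C is ranked last by the fewest voters, so C wins.

C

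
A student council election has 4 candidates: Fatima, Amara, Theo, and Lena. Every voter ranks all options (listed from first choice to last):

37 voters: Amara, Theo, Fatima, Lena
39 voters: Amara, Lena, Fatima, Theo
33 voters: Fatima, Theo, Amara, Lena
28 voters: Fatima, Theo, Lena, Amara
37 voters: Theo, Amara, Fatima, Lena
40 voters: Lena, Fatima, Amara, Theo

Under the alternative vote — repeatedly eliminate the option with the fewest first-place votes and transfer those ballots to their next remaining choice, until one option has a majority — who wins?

Amara

Round 1: Fatima 61, Amara 76, Theo 37, Lena 40. Eliminate Theo.
Round 2: Fatima 61, Amara 113, Lena 40. Amara has a majority.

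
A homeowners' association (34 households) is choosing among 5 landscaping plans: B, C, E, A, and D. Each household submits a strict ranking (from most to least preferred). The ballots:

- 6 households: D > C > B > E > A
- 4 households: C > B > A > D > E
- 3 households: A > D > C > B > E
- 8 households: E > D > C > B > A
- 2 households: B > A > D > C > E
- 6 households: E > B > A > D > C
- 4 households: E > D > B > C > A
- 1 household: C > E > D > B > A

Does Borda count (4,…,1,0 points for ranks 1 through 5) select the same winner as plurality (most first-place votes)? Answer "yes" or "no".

Borda — scores: B 70, C 66, E 81, A 38, D 85. Winner: D.
Plurality — first-place votes: B 2, C 5, E 18, A 3, D 6. Winner: E.
The two methods disagree.

no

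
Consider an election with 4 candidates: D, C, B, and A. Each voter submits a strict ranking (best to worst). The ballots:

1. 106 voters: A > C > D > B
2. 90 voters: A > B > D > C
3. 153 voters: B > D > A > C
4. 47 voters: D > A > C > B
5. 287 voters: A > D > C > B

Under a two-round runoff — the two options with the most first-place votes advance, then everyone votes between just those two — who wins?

A

Round 1 first-place votes: D 47, C 0, B 153, A 483.
A and B advance.
Runoff: A is preferred to B by 530 voters; B by 153.
A wins the runoff.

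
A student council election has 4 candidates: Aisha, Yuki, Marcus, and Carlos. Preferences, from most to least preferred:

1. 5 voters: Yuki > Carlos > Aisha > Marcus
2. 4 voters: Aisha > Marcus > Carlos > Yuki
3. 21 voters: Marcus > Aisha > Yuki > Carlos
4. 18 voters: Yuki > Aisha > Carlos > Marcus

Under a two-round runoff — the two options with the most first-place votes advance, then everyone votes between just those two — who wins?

Marcus

Round 1 first-place votes: Aisha 4, Yuki 23, Marcus 21, Carlos 0.
Yuki and Marcus advance.
Runoff: Yuki is preferred to Marcus by 23 voters; Marcus by 25.
Marcus wins the runoff.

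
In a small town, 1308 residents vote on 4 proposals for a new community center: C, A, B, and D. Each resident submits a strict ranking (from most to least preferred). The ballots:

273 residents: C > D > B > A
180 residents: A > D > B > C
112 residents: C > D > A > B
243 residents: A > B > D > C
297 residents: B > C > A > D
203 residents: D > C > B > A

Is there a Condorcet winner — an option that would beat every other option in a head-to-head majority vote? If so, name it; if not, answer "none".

none

Checking pairwise contests:
B beats C 720–588.
C beats A 885–423.
D beats B 768–540.
C beats D 682–626.
Every option loses at least one head-to-head, so there is no Condorcet winner.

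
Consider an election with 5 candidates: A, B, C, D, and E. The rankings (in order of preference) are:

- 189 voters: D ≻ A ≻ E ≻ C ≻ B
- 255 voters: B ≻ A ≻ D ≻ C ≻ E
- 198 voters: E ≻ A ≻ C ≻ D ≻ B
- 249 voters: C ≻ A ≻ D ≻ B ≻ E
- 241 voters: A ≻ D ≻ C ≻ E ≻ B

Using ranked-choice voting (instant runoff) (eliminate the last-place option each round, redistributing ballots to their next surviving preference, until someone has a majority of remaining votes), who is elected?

Round 1: A 241, B 255, C 249, D 189, E 198. Eliminate D.
Round 2: A 430, B 255, C 249, E 198. Eliminate E.
Round 3: A 628, B 255, C 249. A has a majority.

A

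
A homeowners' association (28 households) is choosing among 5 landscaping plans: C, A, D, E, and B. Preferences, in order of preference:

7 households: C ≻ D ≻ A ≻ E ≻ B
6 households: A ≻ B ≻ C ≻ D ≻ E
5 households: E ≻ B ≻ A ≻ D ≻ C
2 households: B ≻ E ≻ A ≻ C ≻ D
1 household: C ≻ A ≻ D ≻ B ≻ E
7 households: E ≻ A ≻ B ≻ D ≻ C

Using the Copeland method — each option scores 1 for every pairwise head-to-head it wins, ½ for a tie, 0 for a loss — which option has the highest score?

A

C: beats D; ties E; loses to A and B → score 1.5.
A: beats C, D, and B; ties E → score 3.5.
D: ties E; loses to C, A, and B → score 0.5.
E: beats B; ties C, A, and D → score 2.5.
B: beats C and D; loses to A and E → score 2.
A has the best pairwise record.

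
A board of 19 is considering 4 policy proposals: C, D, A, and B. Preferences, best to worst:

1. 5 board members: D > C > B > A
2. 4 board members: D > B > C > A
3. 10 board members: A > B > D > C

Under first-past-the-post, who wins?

First-place votes: C 0, D 9, A 10, B 0.
A has the most first-place votes.

A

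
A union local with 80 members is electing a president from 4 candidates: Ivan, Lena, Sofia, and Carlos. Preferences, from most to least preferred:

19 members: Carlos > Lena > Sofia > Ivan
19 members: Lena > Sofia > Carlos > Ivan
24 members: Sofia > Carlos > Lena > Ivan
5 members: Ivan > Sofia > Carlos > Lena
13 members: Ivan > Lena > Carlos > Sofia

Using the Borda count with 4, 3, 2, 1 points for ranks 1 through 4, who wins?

Ivan: 19·1 + 19·1 + 24·1 + 5·4 + 13·4 = 134
Lena: 19·3 + 19·4 + 24·2 + 5·1 + 13·3 = 225
Sofia: 19·2 + 19·3 + 24·4 + 5·3 + 13·1 = 219
Carlos: 19·4 + 19·2 + 24·3 + 5·2 + 13·2 = 222
Lena has the highest Borda score (225).

Lena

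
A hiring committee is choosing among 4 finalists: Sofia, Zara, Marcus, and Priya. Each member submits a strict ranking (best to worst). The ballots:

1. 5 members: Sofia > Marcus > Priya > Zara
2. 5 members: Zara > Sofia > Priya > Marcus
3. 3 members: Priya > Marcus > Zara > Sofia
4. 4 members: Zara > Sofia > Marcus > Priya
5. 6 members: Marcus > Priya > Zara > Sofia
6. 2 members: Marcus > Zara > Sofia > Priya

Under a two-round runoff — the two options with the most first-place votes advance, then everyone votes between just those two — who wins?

Marcus

Round 1 first-place votes: Sofia 5, Zara 9, Marcus 8, Priya 3.
Zara and Marcus advance.
Runoff: Zara is preferred to Marcus by 9 voters; Marcus by 16.
Marcus wins the runoff.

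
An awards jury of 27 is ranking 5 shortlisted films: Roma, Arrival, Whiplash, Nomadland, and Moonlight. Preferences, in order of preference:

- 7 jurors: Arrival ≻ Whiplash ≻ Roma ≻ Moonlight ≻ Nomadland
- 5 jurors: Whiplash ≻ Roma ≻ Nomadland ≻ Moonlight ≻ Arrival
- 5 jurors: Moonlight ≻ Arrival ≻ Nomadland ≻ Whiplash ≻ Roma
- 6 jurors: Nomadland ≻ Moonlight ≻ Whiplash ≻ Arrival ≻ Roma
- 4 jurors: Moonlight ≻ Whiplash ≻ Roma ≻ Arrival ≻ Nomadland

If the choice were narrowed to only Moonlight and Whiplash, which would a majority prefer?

Moonlight

Voters preferring Moonlight to Whiplash: 15; preferring Whiplash to Moonlight: 12.
Moonlight wins the head-to-head.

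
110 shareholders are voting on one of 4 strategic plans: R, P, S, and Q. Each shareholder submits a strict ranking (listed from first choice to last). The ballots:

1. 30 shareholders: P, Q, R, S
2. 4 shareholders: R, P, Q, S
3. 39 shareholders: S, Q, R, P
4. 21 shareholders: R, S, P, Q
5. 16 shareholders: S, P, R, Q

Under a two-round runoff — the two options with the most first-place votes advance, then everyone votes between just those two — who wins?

S

Round 1 first-place votes: R 25, P 30, S 55, Q 0.
S and P advance.
Runoff: S is preferred to P by 76 voters; P by 34.
S wins the runoff.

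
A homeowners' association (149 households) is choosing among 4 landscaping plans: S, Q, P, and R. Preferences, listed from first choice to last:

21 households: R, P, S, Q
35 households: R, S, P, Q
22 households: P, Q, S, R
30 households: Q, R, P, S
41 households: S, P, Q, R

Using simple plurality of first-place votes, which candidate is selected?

R

First-place votes: S 41, Q 30, P 22, R 56.
R has the most first-place votes.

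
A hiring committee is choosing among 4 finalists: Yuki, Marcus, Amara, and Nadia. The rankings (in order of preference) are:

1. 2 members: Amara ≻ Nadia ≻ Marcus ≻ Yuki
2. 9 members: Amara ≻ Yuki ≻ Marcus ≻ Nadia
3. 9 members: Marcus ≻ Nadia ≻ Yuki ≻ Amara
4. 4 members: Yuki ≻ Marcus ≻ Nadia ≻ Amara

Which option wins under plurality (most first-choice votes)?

Amara

First-place votes: Yuki 4, Marcus 9, Amara 11, Nadia 0.
Amara has the most first-place votes.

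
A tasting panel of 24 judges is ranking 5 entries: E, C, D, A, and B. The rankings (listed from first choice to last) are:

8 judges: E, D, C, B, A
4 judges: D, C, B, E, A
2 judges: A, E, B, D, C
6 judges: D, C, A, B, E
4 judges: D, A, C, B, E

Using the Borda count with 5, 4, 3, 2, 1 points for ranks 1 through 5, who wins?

D

E: 8·5 + 4·2 + 2·4 + 6·1 + 4·1 = 66
C: 8·3 + 4·4 + 2·1 + 6·4 + 4·3 = 78
D: 8·4 + 4·5 + 2·2 + 6·5 + 4·5 = 106
A: 8·1 + 4·1 + 2·5 + 6·3 + 4·4 = 56
B: 8·2 + 4·3 + 2·3 + 6·2 + 4·2 = 54
D has the highest Borda score (106).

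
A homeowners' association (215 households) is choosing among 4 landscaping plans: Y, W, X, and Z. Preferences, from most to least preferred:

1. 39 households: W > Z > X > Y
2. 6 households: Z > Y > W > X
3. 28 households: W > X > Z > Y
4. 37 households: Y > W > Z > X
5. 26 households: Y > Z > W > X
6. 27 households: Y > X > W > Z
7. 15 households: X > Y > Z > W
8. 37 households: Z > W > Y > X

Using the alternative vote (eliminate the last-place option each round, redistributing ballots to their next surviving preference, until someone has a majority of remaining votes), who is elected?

Round 1: Y 90, W 67, X 15, Z 43. Eliminate X.
Round 2: Y 105, W 67, Z 43. Eliminate Z.
Round 3: Y 111, W 104. Y has a majority.

Y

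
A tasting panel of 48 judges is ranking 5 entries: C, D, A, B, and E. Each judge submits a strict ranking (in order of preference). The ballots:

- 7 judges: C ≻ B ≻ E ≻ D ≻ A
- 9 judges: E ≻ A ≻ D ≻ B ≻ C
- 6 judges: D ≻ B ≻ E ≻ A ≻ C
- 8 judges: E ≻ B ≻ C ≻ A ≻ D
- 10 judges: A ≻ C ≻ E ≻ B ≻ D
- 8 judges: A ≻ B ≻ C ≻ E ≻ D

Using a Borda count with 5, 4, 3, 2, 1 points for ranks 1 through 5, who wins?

C: 7·5 + 9·1 + 6·1 + 8·3 + 10·4 + 8·3 = 138
D: 7·2 + 9·3 + 6·5 + 8·1 + 10·1 + 8·1 = 97
A: 7·1 + 9·4 + 6·2 + 8·2 + 10·5 + 8·5 = 161
B: 7·4 + 9·2 + 6·4 + 8·4 + 10·2 + 8·4 = 154
E: 7·3 + 9·5 + 6·3 + 8·5 + 10·3 + 8·2 = 170
E has the highest Borda score (170).

E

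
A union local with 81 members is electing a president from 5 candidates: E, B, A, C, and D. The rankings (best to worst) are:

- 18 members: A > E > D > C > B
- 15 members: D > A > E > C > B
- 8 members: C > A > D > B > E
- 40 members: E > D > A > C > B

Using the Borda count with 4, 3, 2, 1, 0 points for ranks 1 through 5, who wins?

E: 18·3 + 15·2 + 8·0 + 40·4 = 244
B: 18·0 + 15·0 + 8·1 + 40·0 = 8
A: 18·4 + 15·3 + 8·3 + 40·2 = 221
C: 18·1 + 15·1 + 8·4 + 40·1 = 105
D: 18·2 + 15·4 + 8·2 + 40·3 = 232
E has the highest Borda score (244).

E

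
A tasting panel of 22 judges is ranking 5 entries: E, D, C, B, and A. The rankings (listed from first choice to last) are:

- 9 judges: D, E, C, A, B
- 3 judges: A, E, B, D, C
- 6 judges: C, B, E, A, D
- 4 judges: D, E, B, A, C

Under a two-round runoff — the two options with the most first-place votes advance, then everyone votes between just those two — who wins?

D

Round 1 first-place votes: E 0, D 13, C 6, B 0, A 3.
D and C advance.
Runoff: D is preferred to C by 16 voters; C by 6.
D wins the runoff.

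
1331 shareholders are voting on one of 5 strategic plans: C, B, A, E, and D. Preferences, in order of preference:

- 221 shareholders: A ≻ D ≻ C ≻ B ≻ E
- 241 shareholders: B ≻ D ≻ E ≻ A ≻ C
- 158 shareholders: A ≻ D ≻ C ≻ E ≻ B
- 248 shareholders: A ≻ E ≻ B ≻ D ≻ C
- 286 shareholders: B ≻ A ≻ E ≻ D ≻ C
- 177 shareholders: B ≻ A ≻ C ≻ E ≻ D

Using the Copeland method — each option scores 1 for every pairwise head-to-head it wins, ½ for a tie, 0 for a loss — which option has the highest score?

B

C: loses to B, A, E, and D → score 0.
B: beats C, A, E, and D → score 4.
A: beats C, E, and D; loses to B → score 3.
E: beats C and D; loses to B and A → score 2.
D: beats C; loses to B, A, and E → score 1.
B has the best pairwise record.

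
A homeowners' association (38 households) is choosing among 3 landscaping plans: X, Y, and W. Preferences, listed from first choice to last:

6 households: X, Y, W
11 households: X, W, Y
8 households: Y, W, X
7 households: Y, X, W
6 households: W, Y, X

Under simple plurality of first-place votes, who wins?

X

First-place votes: X 17, Y 15, W 6.
X has the most first-place votes.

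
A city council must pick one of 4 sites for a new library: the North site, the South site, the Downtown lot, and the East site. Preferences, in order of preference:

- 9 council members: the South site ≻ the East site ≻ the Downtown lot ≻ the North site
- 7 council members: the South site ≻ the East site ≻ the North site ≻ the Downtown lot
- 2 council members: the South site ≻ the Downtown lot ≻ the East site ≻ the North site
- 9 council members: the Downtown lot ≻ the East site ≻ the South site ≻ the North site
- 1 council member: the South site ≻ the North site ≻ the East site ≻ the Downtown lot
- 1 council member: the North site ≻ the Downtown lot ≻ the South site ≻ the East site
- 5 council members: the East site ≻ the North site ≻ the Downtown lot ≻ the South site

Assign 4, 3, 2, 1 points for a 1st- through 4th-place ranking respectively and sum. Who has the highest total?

the North site: 9·1 + 7·2 + 2·1 + 9·1 + 1·3 + 1·4 + 5·3 = 56
the South site: 9·4 + 7·4 + 2·4 + 9·2 + 1·4 + 1·2 + 5·1 = 101
the Downtown lot: 9·2 + 7·1 + 2·3 + 9·4 + 1·1 + 1·3 + 5·2 = 81
the East site: 9·3 + 7·3 + 2·2 + 9·3 + 1·2 + 1·1 + 5·4 = 102
the East site has the highest Borda score (102).

the East site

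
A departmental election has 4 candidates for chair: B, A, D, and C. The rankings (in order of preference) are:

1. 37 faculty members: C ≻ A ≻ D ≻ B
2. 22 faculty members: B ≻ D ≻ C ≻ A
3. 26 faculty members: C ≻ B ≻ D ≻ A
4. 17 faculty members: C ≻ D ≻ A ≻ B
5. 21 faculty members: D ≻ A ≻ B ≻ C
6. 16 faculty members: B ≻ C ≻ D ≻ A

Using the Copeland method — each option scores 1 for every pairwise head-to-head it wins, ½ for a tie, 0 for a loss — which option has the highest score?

B: loses to A, D, and C → score 0.
A: beats B; loses to D and C → score 1.
D: beats B and A; loses to C → score 2.
C: beats B, A, and D → score 3.
C has the best pairwise record.

C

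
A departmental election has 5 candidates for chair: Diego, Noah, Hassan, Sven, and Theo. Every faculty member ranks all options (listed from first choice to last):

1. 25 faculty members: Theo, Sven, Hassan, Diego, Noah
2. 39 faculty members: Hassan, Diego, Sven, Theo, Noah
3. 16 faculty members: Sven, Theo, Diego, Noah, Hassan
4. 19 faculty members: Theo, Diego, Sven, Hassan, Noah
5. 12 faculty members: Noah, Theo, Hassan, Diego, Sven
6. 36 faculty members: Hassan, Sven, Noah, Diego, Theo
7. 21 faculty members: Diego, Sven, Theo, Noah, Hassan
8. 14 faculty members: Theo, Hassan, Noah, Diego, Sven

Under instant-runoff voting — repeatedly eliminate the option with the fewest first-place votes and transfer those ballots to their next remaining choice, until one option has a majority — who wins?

Round 1: Diego 21, Noah 12, Hassan 75, Sven 16, Theo 58. Eliminate Noah.
Round 2: Diego 21, Hassan 75, Sven 16, Theo 70. Eliminate Sven.
Round 3: Diego 21, Hassan 75, Theo 86. Eliminate Diego.
Round 4: Hassan 75, Theo 107. Theo has a majority.

Theo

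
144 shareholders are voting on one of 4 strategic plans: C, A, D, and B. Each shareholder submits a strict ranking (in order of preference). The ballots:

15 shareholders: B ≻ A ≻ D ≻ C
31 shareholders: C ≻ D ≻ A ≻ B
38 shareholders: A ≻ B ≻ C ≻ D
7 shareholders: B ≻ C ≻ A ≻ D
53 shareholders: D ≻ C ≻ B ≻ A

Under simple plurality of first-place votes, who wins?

First-place votes: C 31, A 38, D 53, B 22.
D has the most first-place votes.

D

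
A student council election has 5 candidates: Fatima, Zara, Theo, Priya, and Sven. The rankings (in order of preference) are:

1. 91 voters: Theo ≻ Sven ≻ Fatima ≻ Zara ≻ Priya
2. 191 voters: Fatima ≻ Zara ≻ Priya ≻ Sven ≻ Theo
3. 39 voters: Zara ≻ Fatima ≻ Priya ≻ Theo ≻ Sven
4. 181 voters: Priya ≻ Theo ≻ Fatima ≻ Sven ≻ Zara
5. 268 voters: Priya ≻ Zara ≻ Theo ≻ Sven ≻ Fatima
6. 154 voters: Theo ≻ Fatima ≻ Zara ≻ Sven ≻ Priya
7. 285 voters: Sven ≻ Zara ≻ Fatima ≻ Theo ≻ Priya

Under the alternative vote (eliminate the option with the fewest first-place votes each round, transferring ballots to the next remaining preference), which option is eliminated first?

Zara

Round 1: Fatima 191, Zara 39, Theo 245, Priya 449, Sven 285. Eliminate Zara.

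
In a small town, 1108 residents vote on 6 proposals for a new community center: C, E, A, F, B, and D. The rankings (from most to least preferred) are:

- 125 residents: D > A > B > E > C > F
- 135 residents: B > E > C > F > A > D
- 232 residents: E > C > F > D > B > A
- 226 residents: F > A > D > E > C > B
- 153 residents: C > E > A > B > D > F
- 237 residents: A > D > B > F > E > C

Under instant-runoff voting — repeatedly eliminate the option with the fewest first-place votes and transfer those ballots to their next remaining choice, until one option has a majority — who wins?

Round 1: C 153, E 232, A 237, F 226, B 135, D 125. Eliminate D.
Round 2: C 153, E 232, A 362, F 226, B 135. Eliminate B.
Round 3: C 153, E 367, A 362, F 226. Eliminate C.
Round 4: E 520, A 362, F 226. Eliminate F.
Round 5: E 520, A 588. A has a majority.

A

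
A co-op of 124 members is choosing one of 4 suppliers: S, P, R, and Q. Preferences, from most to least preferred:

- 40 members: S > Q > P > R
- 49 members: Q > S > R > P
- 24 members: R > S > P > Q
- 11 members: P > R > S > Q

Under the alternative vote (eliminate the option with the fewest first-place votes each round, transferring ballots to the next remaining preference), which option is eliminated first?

Round 1: S 40, P 11, R 24, Q 49. Eliminate P.

P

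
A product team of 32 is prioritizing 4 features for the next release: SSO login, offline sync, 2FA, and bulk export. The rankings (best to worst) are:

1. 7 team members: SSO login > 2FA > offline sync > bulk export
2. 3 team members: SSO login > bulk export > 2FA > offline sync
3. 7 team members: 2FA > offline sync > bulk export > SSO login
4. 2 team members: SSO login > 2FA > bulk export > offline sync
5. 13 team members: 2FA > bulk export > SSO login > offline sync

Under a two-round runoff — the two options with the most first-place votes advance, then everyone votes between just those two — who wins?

2FA

Round 1 first-place votes: SSO login 12, offline sync 0, 2FA 20, bulk export 0.
2FA and SSO login advance.
Runoff: 2FA is preferred to SSO login by 20 voters; SSO login by 12.
2FA wins the runoff.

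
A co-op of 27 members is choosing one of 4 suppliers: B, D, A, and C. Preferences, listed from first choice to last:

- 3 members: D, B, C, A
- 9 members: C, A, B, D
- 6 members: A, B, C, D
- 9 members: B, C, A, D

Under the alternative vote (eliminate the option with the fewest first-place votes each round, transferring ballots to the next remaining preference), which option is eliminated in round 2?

A

Round 1: B 9, D 3, A 6, C 9. Eliminate D.
Round 2: B 12, A 6, C 9. Eliminate A.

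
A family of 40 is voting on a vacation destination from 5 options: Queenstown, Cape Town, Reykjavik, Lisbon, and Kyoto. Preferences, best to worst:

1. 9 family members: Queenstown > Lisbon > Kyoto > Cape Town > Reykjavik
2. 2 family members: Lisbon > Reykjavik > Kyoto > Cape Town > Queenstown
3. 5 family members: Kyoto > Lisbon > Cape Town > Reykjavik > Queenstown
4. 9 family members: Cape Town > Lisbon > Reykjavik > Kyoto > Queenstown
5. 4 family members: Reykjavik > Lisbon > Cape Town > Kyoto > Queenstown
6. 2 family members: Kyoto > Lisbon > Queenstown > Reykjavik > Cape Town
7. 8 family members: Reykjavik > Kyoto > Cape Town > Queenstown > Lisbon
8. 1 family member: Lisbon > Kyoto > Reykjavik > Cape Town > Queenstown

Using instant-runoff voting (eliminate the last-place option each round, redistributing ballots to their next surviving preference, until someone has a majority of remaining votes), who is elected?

Cape Town

Round 1: Queenstown 9, Cape Town 9, Reykjavik 12, Lisbon 3, Kyoto 7. Eliminate Lisbon.
Round 2: Queenstown 9, Cape Town 9, Reykjavik 14, Kyoto 8. Eliminate Kyoto.
Round 3: Queenstown 11, Cape Town 14, Reykjavik 15. Eliminate Queenstown.
Round 4: Cape Town 23, Reykjavik 17. Cape Town has a majority.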